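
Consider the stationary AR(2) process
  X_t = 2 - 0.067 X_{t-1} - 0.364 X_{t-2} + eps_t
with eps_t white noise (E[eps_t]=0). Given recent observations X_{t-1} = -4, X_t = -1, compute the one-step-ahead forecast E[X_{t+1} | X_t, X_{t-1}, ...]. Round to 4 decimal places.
E[X_{t+1} \mid \mathcal F_t] = 3.5230

For an AR(p) model X_t = c + sum_i phi_i X_{t-i} + eps_t, the
one-step-ahead conditional mean is
  E[X_{t+1} | X_t, ...] = c + sum_i phi_i X_{t+1-i}.
Substitute known values:
  E[X_{t+1} | ...] = 2 + (-0.067) * (-1) + (-0.364) * (-4)
                   = 3.5230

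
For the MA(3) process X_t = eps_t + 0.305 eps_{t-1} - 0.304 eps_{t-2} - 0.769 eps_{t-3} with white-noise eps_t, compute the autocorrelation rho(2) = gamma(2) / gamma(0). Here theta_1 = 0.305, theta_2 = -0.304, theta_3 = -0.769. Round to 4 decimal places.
\rho(2) = -0.3031

For an MA(q) process with theta_0 = 1, the autocovariance is
  gamma(k) = sigma^2 * sum_{i=0..q-k} theta_i * theta_{i+k},
and rho(k) = gamma(k) / gamma(0). Sigma^2 cancels.
  numerator   = (1)*(-0.304) + (0.305)*(-0.769) = -0.538545.
  denominator = (1)^2 + (0.305)^2 + (-0.304)^2 + (-0.769)^2 = 1.776802.
  rho(2) = -0.538545 / 1.776802 = -0.3031.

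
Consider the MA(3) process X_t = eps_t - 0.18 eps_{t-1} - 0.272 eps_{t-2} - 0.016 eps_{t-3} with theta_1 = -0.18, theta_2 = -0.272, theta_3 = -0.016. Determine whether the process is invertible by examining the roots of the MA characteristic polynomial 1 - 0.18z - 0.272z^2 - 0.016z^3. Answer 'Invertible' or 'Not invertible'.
\text{Invertible}

The MA(q) characteristic polynomial is P(z) = 1 - 0.18z - 0.272z^2 - 0.016z^3.
Invertibility requires all roots to lie outside the unit circle, i.e. |z| > 1 for every root.
Degree 3: look for a simple real root z0 first, then factor out (1 - z/z0) and solve the remaining quadratic.
Testing z0 = -2.5: P(-2.5) = 1 + (-0.18)(-2.5) + (-0.272)(-2.5)^2 + (-0.016)(-2.5)^3
  = 1 + (0.45) + (-1.7) + (0.25) = 0.  So z_0 = -2.5 is a root, |z_0| = 2.5.
Divide out the factor (1 + 0.4 z) = (1 - z/z0) (since 1/z0 = -0.4):
  P(z) = (1 + 0.4 z)(1 + (-0.58) z + (-0.04) z^2)
  [check: z-coef -0.58 - (-0.4) = -0.18; z^2-coef -0.04 - (-0.4)(-0.58) = -0.272; z^3-coef -(-0.4)(-0.04) = -0.016.]
Remaining roots from the quadratic factor 1 + (-0.58) z + (-0.04) z^2:
  Set 1 + (-0.58) z + (-0.04) z^2 = 0, i.e. a z^2 + b z + c = 0 with a = -0.04, b = -0.58, c = 1.
  Discriminant D = b^2 - 4ac = (-0.58)^2 - 4*(-0.04)*1 = 0.3364 - (-0.16) = 0.4964.
  D >= 0, so the roots are real: z = (-b +/- sqrt(D)) / (2a) = (0.58 +/- 0.704557) / (-0.08).
    z_1 = (0.58 + 0.704557) / (-0.08) = -16.057,   |z_1| = 16.057.
    z_2 = (0.58 - 0.704557) / (-0.08) = 1.557,   |z_2| = 1.557.
Moduli of all roots: 2.5000, 16.0570, 1.5570.
All moduli strictly greater than 1? Yes.
Verdict: Invertible.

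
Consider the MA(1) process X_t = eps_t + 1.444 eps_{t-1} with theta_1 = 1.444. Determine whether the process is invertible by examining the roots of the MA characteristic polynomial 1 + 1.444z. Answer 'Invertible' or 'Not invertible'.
\text{Not invertible}

The MA(q) characteristic polynomial is P(z) = 1 + 1.444z.
Invertibility requires all roots to lie outside the unit circle, i.e. |z| > 1 for every root.
This is linear in z: 1 + (1.444) z = 0  =>  z = -1/(1.444) = -0.692521,  |z| = 0.692521.
Moduli of all roots: 0.6925.
All moduli strictly greater than 1? No.
Verdict: Not invertible.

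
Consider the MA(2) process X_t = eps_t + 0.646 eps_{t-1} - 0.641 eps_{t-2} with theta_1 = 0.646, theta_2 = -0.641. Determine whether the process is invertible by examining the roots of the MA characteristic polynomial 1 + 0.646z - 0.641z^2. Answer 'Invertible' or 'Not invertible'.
\text{Not invertible}

The MA(q) characteristic polynomial is P(z) = 1 + 0.646z - 0.641z^2.
Invertibility requires all roots to lie outside the unit circle, i.e. |z| > 1 for every root.
Set 1 + (0.646) z + (-0.641) z^2 = 0, i.e. a z^2 + b z + c = 0 with a = -0.641, b = 0.646, c = 1.
Discriminant D = b^2 - 4ac = (0.646)^2 - 4*(-0.641)*1 = 0.417316 - (-2.564) = 2.981316.
D >= 0, so the roots are real: z = (-b +/- sqrt(D)) / (2a) = (-0.646 +/- 1.726649) / (-1.282).
  z_1 = (-0.646 + 1.726649) / (-1.282) = -0.8429,   |z_1| = 0.8429.
  z_2 = (-0.646 - 1.726649) / (-1.282) = 1.8507,   |z_2| = 1.8507.
Moduli of all roots: 0.8429, 1.8507.
All moduli strictly greater than 1? No.
Verdict: Not invertible.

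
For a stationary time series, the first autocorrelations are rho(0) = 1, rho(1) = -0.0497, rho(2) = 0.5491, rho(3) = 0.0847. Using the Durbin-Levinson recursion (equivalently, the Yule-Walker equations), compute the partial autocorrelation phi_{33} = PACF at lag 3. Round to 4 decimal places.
\phi_{33} = 0.1780

The PACF at lag k is phi_{kk}, the last component of the solution
to the Yule-Walker system G_k phi = r_k where
  (G_k)_{ij} = rho(|i - j|), (r_k)_i = rho(i), i,j = 1..k.
Equivalently, Durbin-Levinson gives phi_{kk} iteratively:
  phi_{11} = rho(1)
  phi_{kk} = [rho(k) - sum_{j=1..k-1} phi_{k-1,j} rho(k-j)]
            / [1 - sum_{j=1..k-1} phi_{k-1,j} rho(j)],
  phi_{k,j} = phi_{k-1,j} - phi_{kk} phi_{k-1,k-j},  j = 1..k-1.
Step k = 1:
  phi_11 = rho(1) = -0.0497.
Step k = 2:
  phi_22 = [rho(2) - phi_11 rho(1)] / [1 - phi_11 rho(1)] = [0.5491 - (-0.0497)(-0.0497)] / [1 - (-0.0497)(-0.0497)]
         = 0.54662991 / 0.99752991 = 0.547983.
  Update: phi_21 = phi_11 - phi_22 phi_11 = -0.0497 - (0.547983)(-0.0497) = -0.022465.
Step k = 3:
  phi_33 = [rho(3) - phi_21 rho(2) - phi_22 rho(1)] / [1 - phi_21 rho(1) - phi_22 rho(2)]
    numerator   = 0.0847 - (-0.022465)(0.5491) - (0.547983)(-0.0497) = 0.12427043
    denominator = 1 - (-0.022465)(-0.0497) - (0.547983)(0.5491) = 0.69798575
  phi_33 = 0.12427043 / 0.69798575 = 0.178.
Therefore phi_{33} = 0.1780.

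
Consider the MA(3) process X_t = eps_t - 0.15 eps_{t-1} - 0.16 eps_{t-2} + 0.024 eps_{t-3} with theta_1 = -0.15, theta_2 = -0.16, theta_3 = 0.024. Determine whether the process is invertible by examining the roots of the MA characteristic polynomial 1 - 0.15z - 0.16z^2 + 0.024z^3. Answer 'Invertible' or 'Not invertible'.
\text{Invertible}

The MA(q) characteristic polynomial is P(z) = 1 - 0.15z - 0.16z^2 + 0.024z^3.
Invertibility requires all roots to lie outside the unit circle, i.e. |z| > 1 for every root.
Degree 3: look for a simple real root z0 first, then factor out (1 - z/z0) and solve the remaining quadratic.
Testing z0 = 2.5: P(2.5) = 1 + (-0.15)(2.5) + (-0.16)(2.5)^2 + (0.024)(2.5)^3
  = 1 + (-0.375) + (-1) + (0.375) = 0.  So z_0 = 2.5 is a root, |z_0| = 2.5.
Divide out the factor (1 - 0.4 z) = (1 - z/z0) (since 1/z0 = 0.4):
  P(z) = (1 - 0.4 z)(1 + (0.25) z + (-0.06) z^2)
  [check: z-coef 0.25 - (0.4) = -0.15; z^2-coef -0.06 - (0.4)(0.25) = -0.16; z^3-coef -(0.4)(-0.06) = 0.024.]
Remaining roots from the quadratic factor 1 + (0.25) z + (-0.06) z^2:
  Set 1 + (0.25) z + (-0.06) z^2 = 0, i.e. a z^2 + b z + c = 0 with a = -0.06, b = 0.25, c = 1.
  Discriminant D = b^2 - 4ac = (0.25)^2 - 4*(-0.06)*1 = 0.0625 - (-0.24) = 0.3025.
  D >= 0, so the roots are real: z = (-b +/- sqrt(D)) / (2a) = (-0.25 +/- 0.55) / (-0.12).
    z_1 = (-0.25 + 0.55) / (-0.12) = -2.5,   |z_1| = 2.5.
    z_2 = (-0.25 - 0.55) / (-0.12) = 6.6667,   |z_2| = 6.6667.
Moduli of all roots: 2.5000, 2.5000, 6.6667.
All moduli strictly greater than 1? Yes.
Verdict: Invertible.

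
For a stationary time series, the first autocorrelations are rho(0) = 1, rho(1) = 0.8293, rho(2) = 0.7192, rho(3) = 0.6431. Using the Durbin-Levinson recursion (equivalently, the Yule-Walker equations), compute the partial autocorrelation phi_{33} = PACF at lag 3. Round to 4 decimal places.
\phi_{33} = 0.0751

The PACF at lag k is phi_{kk}, the last component of the solution
to the Yule-Walker system G_k phi = r_k where
  (G_k)_{ij} = rho(|i - j|), (r_k)_i = rho(i), i,j = 1..k.
Equivalently, Durbin-Levinson gives phi_{kk} iteratively:
  phi_{11} = rho(1)
  phi_{kk} = [rho(k) - sum_{j=1..k-1} phi_{k-1,j} rho(k-j)]
            / [1 - sum_{j=1..k-1} phi_{k-1,j} rho(j)],
  phi_{k,j} = phi_{k-1,j} - phi_{kk} phi_{k-1,k-j},  j = 1..k-1.
Step k = 1:
  phi_11 = rho(1) = 0.8293.
Step k = 2:
  phi_22 = [rho(2) - phi_11 rho(1)] / [1 - phi_11 rho(1)] = [0.7192 - (0.8293)(0.8293)] / [1 - (0.8293)(0.8293)]
         = 0.03146151 / 0.31226151 = 0.100754.
  Update: phi_21 = phi_11 - phi_22 phi_11 = 0.8293 - (0.100754)(0.8293) = 0.745745.
Step k = 3:
  phi_33 = [rho(3) - phi_21 rho(2) - phi_22 rho(1)] / [1 - phi_21 rho(1) - phi_22 rho(2)]
    numerator   = 0.6431 - (0.745745)(0.7192) - (0.100754)(0.8293) = 0.02320518
    denominator = 1 - (0.745745)(0.8293) - (0.100754)(0.7192) = 0.30909165
  phi_33 = 0.02320518 / 0.30909165 = 0.0751.
Therefore phi_{33} = 0.0751.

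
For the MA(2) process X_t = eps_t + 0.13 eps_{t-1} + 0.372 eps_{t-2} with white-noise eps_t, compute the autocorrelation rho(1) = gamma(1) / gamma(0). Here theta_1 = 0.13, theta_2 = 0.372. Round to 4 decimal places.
\rho(1) = 0.1544

For an MA(q) process with theta_0 = 1, the autocovariance is
  gamma(k) = sigma^2 * sum_{i=0..q-k} theta_i * theta_{i+k},
and rho(k) = gamma(k) / gamma(0). Sigma^2 cancels.
  numerator   = (1)*(0.13) + (0.13)*(0.372) = 0.17836.
  denominator = (1)^2 + (0.13)^2 + (0.372)^2 = 1.155284.
  rho(1) = 0.17836 / 1.155284 = 0.1544.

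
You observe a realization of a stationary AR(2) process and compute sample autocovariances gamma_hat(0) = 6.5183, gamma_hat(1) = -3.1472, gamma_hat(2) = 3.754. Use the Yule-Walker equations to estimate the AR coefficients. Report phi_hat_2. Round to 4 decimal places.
\hat\phi_{2} = 0.4470

The Yule-Walker equations for an AR(p) process read, in matrix form,
  Gamma_p phi = r_p,   with   (Gamma_p)_{ij} = gamma(|i - j|),
                       (r_p)_i = gamma(i),   i,j = 1..p.
Substitute the sample gammas (Toeplitz matrix and right-hand side of size 2):
  Gamma_p = [[6.5183, -3.1472], [-3.1472, 6.5183]]
  r_p     = [-3.1472, 3.754]
Written out:
  6.5183 phi_1 - 3.1472 phi_2 = -3.1472
  -3.1472 phi_1 + 6.5183 phi_2 = 3.754
Solve by Cramer's rule:
  det = gamma(0)^2 - gamma(1)^2 = (6.5183)^2 - (-3.1472)^2 = 42.48823489 - 9.90486784 = 32.58336705
  phi_hat_1 = [gamma(1) gamma(0) - gamma(1) gamma(2)] / det = [(-3.1472)(6.5183) - (-3.1472)(3.754)] / 32.58336705 = -8.69980496 / 32.58336705 = -0.267
  phi_hat_2 = [gamma(0) gamma(2) - gamma(1)^2] / det = [(6.5183)(3.754) - (-3.1472)^2] / 32.58336705 = 14.56483036 / 32.58336705 = 0.447
So phi_hat = [-0.2670, 0.4470].
Therefore phi_hat_2 = 0.4470.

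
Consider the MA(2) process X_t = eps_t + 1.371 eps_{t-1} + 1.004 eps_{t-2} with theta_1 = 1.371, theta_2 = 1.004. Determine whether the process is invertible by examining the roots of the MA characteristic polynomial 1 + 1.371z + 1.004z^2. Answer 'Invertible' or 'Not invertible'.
\text{Not invertible}

The MA(q) characteristic polynomial is P(z) = 1 + 1.371z + 1.004z^2.
Invertibility requires all roots to lie outside the unit circle, i.e. |z| > 1 for every root.
Set 1 + (1.371) z + (1.004) z^2 = 0, i.e. a z^2 + b z + c = 0 with a = 1.004, b = 1.371, c = 1.
Discriminant D = b^2 - 4ac = (1.371)^2 - 4*(1.004)*1 = 1.879641 - (4.016) = -2.136359.
D < 0, so the roots are the complex-conjugate pair z = (-b +/- i sqrt(-D)) / (2a) = -0.6828 +/- 0.7279i.
For a conjugate pair |z|^2 = z * conj(z) = (product of roots) = c/a = 1/(1.004) = 0.996016, so |z| = sqrt(0.996016) = 0.998 for both roots.
Moduli of all roots: 0.9980, 0.9980.
All moduli strictly greater than 1? No.
Verdict: Not invertible.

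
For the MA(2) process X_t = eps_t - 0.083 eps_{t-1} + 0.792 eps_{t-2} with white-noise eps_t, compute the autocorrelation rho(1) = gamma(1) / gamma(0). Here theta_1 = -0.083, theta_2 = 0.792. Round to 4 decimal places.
\rho(1) = -0.0910

For an MA(q) process with theta_0 = 1, the autocovariance is
  gamma(k) = sigma^2 * sum_{i=0..q-k} theta_i * theta_{i+k},
and rho(k) = gamma(k) / gamma(0). Sigma^2 cancels.
  numerator   = (1)*(-0.083) + (-0.083)*(0.792) = -0.148736.
  denominator = (1)^2 + (-0.083)^2 + (0.792)^2 = 1.634153.
  rho(1) = -0.148736 / 1.634153 = -0.0910.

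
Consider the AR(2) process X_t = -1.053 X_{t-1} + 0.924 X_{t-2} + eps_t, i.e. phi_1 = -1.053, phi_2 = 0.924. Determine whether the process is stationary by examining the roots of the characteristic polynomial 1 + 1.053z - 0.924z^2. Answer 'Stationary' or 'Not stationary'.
\text{Not stationary}

The AR(p) characteristic polynomial is P(z) = 1 + 1.053z - 0.924z^2.
Stationarity requires all roots to lie outside the unit circle, i.e. |z| > 1 for every root.
Set 1 + (1.053) z + (-0.924) z^2 = 0, i.e. a z^2 + b z + c = 0 with a = -0.924, b = 1.053, c = 1.
Discriminant D = b^2 - 4ac = (1.053)^2 - 4*(-0.924)*1 = 1.108809 - (-3.696) = 4.804809.
D >= 0, so the roots are real: z = (-b +/- sqrt(D)) / (2a) = (-1.053 +/- 2.191987) / (-1.848).
  z_1 = (-1.053 + 2.191987) / (-1.848) = -0.6163,   |z_1| = 0.6163.
  z_2 = (-1.053 - 2.191987) / (-1.848) = 1.7559,   |z_2| = 1.7559.
Moduli of all roots: 0.6163, 1.7559.
All moduli strictly greater than 1? No.
Verdict: Not stationary.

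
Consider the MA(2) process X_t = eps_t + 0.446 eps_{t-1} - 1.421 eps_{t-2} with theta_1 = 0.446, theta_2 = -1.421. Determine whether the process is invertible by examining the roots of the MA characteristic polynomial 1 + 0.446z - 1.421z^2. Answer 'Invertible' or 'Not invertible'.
\text{Not invertible}

The MA(q) characteristic polynomial is P(z) = 1 + 0.446z - 1.421z^2.
Invertibility requires all roots to lie outside the unit circle, i.e. |z| > 1 for every root.
Set 1 + (0.446) z + (-1.421) z^2 = 0, i.e. a z^2 + b z + c = 0 with a = -1.421, b = 0.446, c = 1.
Discriminant D = b^2 - 4ac = (0.446)^2 - 4*(-1.421)*1 = 0.198916 - (-5.684) = 5.882916.
D >= 0, so the roots are real: z = (-b +/- sqrt(D)) / (2a) = (-0.446 +/- 2.425472) / (-2.842).
  z_1 = (-0.446 + 2.425472) / (-2.842) = -0.6965,   |z_1| = 0.6965.
  z_2 = (-0.446 - 2.425472) / (-2.842) = 1.0104,   |z_2| = 1.0104.
Moduli of all roots: 0.6965, 1.0104.
All moduli strictly greater than 1? No.
Verdict: Not invertible.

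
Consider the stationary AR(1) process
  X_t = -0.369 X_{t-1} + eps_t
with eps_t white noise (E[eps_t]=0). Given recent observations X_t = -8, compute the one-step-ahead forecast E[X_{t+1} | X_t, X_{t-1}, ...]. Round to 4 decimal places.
E[X_{t+1} \mid \mathcal F_t] = 2.9520

For an AR(p) model X_t = c + sum_i phi_i X_{t-i} + eps_t, the
one-step-ahead conditional mean is
  E[X_{t+1} | X_t, ...] = c + sum_i phi_i X_{t+1-i}.
Substitute known values:
  E[X_{t+1} | ...] = (-0.369) * (-8)
                   = 2.9520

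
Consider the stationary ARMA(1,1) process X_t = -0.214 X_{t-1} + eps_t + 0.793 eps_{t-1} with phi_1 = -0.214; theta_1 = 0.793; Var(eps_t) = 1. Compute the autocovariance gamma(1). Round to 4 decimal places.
\gamma(1) = 0.5038

Multiply the model equation by X_{t-k} and take expectations. With theta_0 = psi_0 = 1 and psi_j the MA(infinity) weights, this gives
  gamma(k) - sum_i phi_i gamma(k-i) = c_k,
  c_k = sigma^2 * sum_{j=k..q} theta_j psi_{j-k}   (c_k = 0 for k > q),
using gamma(-m) = gamma(m).
psi-weights needed (psi_j = theta_j + sum_i phi_i psi_{j-i}):
  psi_1 = theta_1 + phi_1 = 0.793 + (-0.214) = 0.579
Right-hand sides:
  c_0 = sigma^2 (1 + theta_1 psi_1) = 1 * (1 + (0.793)(0.579)) = 1 * 1.459147 = 1.459147
  c_1 = sigma^2 theta_1 = 1 * (0.793) = 0.793
  c_2 = 0
Equations for k = 0 and k = 1 (AR order 1):
  gamma(0) = phi_1 gamma(1) + c_0
  gamma(1) = phi_1 gamma(0) + c_1
Substituting the second into the first: gamma(0) (1 - phi_1^2) = c_0 + phi_1 c_1, so
  gamma(0) = (c_0 + phi_1 c_1) / (1 - phi_1^2) = (1.459147 + (-0.214)(0.793)) / (1 - (-0.214)^2) = 1.289445 / 0.954204 = 1.351331.
  gamma(1) = phi_1 gamma(0) + c_1 = (-0.214)(1.351331) + (0.793) = 0.503815.
Therefore gamma(1) = 0.5038 (to 4 decimal places).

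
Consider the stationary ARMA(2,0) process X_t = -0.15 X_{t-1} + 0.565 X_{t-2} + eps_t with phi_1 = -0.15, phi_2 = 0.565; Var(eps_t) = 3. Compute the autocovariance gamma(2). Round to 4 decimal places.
\gamma(2) = 3.0845

Multiply the model equation by X_{t-k} and take expectations. With theta_0 = psi_0 = 1 and psi_j the MA(infinity) weights, this gives
  gamma(k) - sum_i phi_i gamma(k-i) = c_k,
  c_k = sigma^2 * sum_{j=k..q} theta_j psi_{j-k}   (c_k = 0 for k > q),
using gamma(-m) = gamma(m).
Pure AR (q = 0): c_0 = sigma^2 = 3, c_k = 0 for k >= 1.
Equations for k = 0, 1, 2 (AR order 2, c_2 = 0):
  (E0) gamma(0) = phi_1 gamma(1) + phi_2 gamma(2) + c_0
  (E1) gamma(1) = phi_1 gamma(0) + phi_2 gamma(1) + c_1
  (E2) gamma(2) = phi_1 gamma(1) + phi_2 gamma(0)
From (E1): gamma(1) = A gamma(0) + B with
  A = phi_1 / (1 - phi_2) = -0.15 / 0.435 = -0.344828,   B = c_1 / (1 - phi_2) = 0 / 0.435 = 0.
Insert (E2) into (E0): gamma(0) (1 - phi_2^2) = phi_1 (1 + phi_2) gamma(1) + c_0.
  phi_1 (1 + phi_2) = (-0.15)(1.565) = -0.23475,   1 - phi_2^2 = 0.680775.
Replace gamma(1) by A gamma(0) + B and collect gamma(0):
  gamma(0) [0.680775 - (-0.23475)(-0.344828)] = c_0 = 3
  gamma(0) * 0.599827 = 3
  gamma(0) = 3 / 0.599827 = 5.001444.
  gamma(1) = A gamma(0) = (-0.344828)(5.001444) = -1.724636.
  gamma(2) = phi_1 gamma(1) + phi_2 gamma(0) = (-0.15)(-1.724636) + (0.565)(5.001444) = 3.084511.
Therefore gamma(2) = 3.0845 (to 4 decimal places).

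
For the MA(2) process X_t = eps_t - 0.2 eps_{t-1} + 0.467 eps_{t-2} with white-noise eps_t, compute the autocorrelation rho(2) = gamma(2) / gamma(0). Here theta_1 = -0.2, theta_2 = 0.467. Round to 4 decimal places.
\rho(2) = 0.3712

For an MA(q) process with theta_0 = 1, the autocovariance is
  gamma(k) = sigma^2 * sum_{i=0..q-k} theta_i * theta_{i+k},
and rho(k) = gamma(k) / gamma(0). Sigma^2 cancels.
  numerator   = (1)*(0.467) = 0.467.
  denominator = (1)^2 + (-0.2)^2 + (0.467)^2 = 1.258089.
  rho(2) = 0.467 / 1.258089 = 0.3712.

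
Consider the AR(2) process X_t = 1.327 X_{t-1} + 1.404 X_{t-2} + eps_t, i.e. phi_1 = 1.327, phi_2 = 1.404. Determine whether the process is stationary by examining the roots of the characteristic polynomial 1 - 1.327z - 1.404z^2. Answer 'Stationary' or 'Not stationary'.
\text{Not stationary}

The AR(p) characteristic polynomial is P(z) = 1 - 1.327z - 1.404z^2.
Stationarity requires all roots to lie outside the unit circle, i.e. |z| > 1 for every root.
Set 1 + (-1.327) z + (-1.404) z^2 = 0, i.e. a z^2 + b z + c = 0 with a = -1.404, b = -1.327, c = 1.
Discriminant D = b^2 - 4ac = (-1.327)^2 - 4*(-1.404)*1 = 1.760929 - (-5.616) = 7.376929.
D >= 0, so the roots are real: z = (-b +/- sqrt(D)) / (2a) = (1.327 +/- 2.71605) / (-2.808).
  z_1 = (1.327 + 2.71605) / (-2.808) = -1.4398,   |z_1| = 1.4398.
  z_2 = (1.327 - 2.71605) / (-2.808) = 0.4947,   |z_2| = 0.4947.
Moduli of all roots: 1.4398, 0.4947.
All moduli strictly greater than 1? No.
Verdict: Not stationary.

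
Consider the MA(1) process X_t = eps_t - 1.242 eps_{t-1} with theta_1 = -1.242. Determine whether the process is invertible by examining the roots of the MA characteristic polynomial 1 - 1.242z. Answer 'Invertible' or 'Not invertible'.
\text{Not invertible}

The MA(q) characteristic polynomial is P(z) = 1 - 1.242z.
Invertibility requires all roots to lie outside the unit circle, i.e. |z| > 1 for every root.
This is linear in z: 1 + (-1.242) z = 0  =>  z = -1/(-1.242) = 0.805153,  |z| = 0.805153.
Moduli of all roots: 0.8052.
All moduli strictly greater than 1? No.
Verdict: Not invertible.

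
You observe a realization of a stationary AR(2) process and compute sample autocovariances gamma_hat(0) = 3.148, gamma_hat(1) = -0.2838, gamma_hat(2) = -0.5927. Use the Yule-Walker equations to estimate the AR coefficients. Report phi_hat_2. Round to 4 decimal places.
\hat\phi_{2} = -0.1980

The Yule-Walker equations for an AR(p) process read, in matrix form,
  Gamma_p phi = r_p,   with   (Gamma_p)_{ij} = gamma(|i - j|),
                       (r_p)_i = gamma(i),   i,j = 1..p.
Substitute the sample gammas (Toeplitz matrix and right-hand side of size 2):
  Gamma_p = [[3.148, -0.2838], [-0.2838, 3.148]]
  r_p     = [-0.2838, -0.5927]
Written out:
  3.148 phi_1 - 0.2838 phi_2 = -0.2838
  -0.2838 phi_1 + 3.148 phi_2 = -0.5927
Solve by Cramer's rule:
  det = gamma(0)^2 - gamma(1)^2 = (3.148)^2 - (-0.2838)^2 = 9.909904 - 0.08054244 = 9.82936156
  phi_hat_1 = [gamma(1) gamma(0) - gamma(1) gamma(2)] / det = [(-0.2838)(3.148) - (-0.2838)(-0.5927)] / 9.82936156 = -1.06161066 / 9.82936156 = -0.108
  phi_hat_2 = [gamma(0) gamma(2) - gamma(1)^2] / det = [(3.148)(-0.5927) - (-0.2838)^2] / 9.82936156 = -1.94636204 / 9.82936156 = -0.198
So phi_hat = [-0.1080, -0.1980].
Therefore phi_hat_2 = -0.1980.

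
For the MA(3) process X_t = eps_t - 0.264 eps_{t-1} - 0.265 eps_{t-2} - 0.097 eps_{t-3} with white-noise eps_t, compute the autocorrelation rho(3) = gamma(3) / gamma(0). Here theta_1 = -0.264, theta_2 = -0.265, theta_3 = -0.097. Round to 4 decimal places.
\rho(3) = -0.0844

For an MA(q) process with theta_0 = 1, the autocovariance is
  gamma(k) = sigma^2 * sum_{i=0..q-k} theta_i * theta_{i+k},
and rho(k) = gamma(k) / gamma(0). Sigma^2 cancels.
  numerator   = (1)*(-0.097) = -0.097.
  denominator = (1)^2 + (-0.264)^2 + (-0.265)^2 + (-0.097)^2 = 1.14933.
  rho(3) = -0.097 / 1.14933 = -0.0844.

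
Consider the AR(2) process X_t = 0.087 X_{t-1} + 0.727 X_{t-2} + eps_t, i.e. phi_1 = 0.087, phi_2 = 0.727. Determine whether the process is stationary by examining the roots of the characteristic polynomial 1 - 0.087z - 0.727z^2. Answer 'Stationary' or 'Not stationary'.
\text{Stationary}

The AR(p) characteristic polynomial is P(z) = 1 - 0.087z - 0.727z^2.
Stationarity requires all roots to lie outside the unit circle, i.e. |z| > 1 for every root.
Set 1 + (-0.087) z + (-0.727) z^2 = 0, i.e. a z^2 + b z + c = 0 with a = -0.727, b = -0.087, c = 1.
Discriminant D = b^2 - 4ac = (-0.087)^2 - 4*(-0.727)*1 = 0.007569 - (-2.908) = 2.915569.
D >= 0, so the roots are real: z = (-b +/- sqrt(D)) / (2a) = (0.087 +/- 1.707504) / (-1.454).
  z_1 = (0.087 + 1.707504) / (-1.454) = -1.2342,   |z_1| = 1.2342.
  z_2 = (0.087 - 1.707504) / (-1.454) = 1.1145,   |z_2| = 1.1145.
Moduli of all roots: 1.2342, 1.1145.
All moduli strictly greater than 1? Yes.
Verdict: Stationary.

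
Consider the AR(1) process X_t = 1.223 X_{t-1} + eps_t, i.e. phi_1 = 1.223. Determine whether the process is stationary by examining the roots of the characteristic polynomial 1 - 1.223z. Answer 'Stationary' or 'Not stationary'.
\text{Not stationary}

The AR(p) characteristic polynomial is P(z) = 1 - 1.223z.
Stationarity requires all roots to lie outside the unit circle, i.e. |z| > 1 for every root.
This is linear in z: 1 + (-1.223) z = 0  =>  z = -1/(-1.223) = 0.817661,  |z| = 0.817661.
Moduli of all roots: 0.8177.
All moduli strictly greater than 1? No.
Verdict: Not stationary.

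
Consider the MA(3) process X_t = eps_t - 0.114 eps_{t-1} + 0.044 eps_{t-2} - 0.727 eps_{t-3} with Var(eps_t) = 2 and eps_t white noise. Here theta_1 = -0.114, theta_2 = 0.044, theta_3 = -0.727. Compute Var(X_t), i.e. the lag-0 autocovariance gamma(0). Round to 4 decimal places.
\gamma(0) = 3.0869

For an MA(q) process X_t = eps_t + sum_i theta_i eps_{t-i} with
Var(eps_t) = sigma^2, the variance is
  gamma(0) = sigma^2 * (1 + sum_i theta_i^2).
  sum_i theta_i^2 = (-0.114)^2 + (0.044)^2 + (-0.727)^2 = 0.012996 + 0.001936 + 0.528529 = 0.543461.
  gamma(0) = 2 * (1 + 0.543461) = 2 * 1.543461 = 3.086922, which rounds to 3.0869.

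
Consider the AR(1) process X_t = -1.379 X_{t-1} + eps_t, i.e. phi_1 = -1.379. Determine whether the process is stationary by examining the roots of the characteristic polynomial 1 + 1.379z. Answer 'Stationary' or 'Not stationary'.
\text{Not stationary}

The AR(p) characteristic polynomial is P(z) = 1 + 1.379z.
Stationarity requires all roots to lie outside the unit circle, i.e. |z| > 1 for every root.
This is linear in z: 1 + (1.379) z = 0  =>  z = -1/(1.379) = -0.725163,  |z| = 0.725163.
Moduli of all roots: 0.7252.
All moduli strictly greater than 1? No.
Verdict: Not stationary.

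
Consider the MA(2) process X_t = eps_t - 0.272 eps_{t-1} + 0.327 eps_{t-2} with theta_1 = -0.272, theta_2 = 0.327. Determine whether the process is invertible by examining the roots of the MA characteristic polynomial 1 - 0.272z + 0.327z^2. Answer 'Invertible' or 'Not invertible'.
\text{Invertible}

The MA(q) characteristic polynomial is P(z) = 1 - 0.272z + 0.327z^2.
Invertibility requires all roots to lie outside the unit circle, i.e. |z| > 1 for every root.
Set 1 + (-0.272) z + (0.327) z^2 = 0, i.e. a z^2 + b z + c = 0 with a = 0.327, b = -0.272, c = 1.
Discriminant D = b^2 - 4ac = (-0.272)^2 - 4*(0.327)*1 = 0.073984 - (1.308) = -1.234016.
D < 0, so the roots are the complex-conjugate pair z = (-b +/- i sqrt(-D)) / (2a) = 0.4159 +/- 1.6986i.
For a conjugate pair |z|^2 = z * conj(z) = (product of roots) = c/a = 1/(0.327) = 3.058104, so |z| = sqrt(3.058104) = 1.7487 for both roots.
Moduli of all roots: 1.7487, 1.7487.
All moduli strictly greater than 1? Yes.
Verdict: Invertible.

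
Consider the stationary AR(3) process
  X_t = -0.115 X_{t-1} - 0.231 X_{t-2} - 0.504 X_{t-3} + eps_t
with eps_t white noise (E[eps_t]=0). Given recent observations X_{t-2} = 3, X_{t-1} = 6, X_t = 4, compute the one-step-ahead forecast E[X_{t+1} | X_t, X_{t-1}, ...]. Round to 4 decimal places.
E[X_{t+1} \mid \mathcal F_t] = -3.3580

For an AR(p) model X_t = c + sum_i phi_i X_{t-i} + eps_t, the
one-step-ahead conditional mean is
  E[X_{t+1} | X_t, ...] = c + sum_i phi_i X_{t+1-i}.
Substitute known values:
  E[X_{t+1} | ...] = (-0.115) * (4) + (-0.231) * (6) + (-0.504) * (3)
                   = -3.3580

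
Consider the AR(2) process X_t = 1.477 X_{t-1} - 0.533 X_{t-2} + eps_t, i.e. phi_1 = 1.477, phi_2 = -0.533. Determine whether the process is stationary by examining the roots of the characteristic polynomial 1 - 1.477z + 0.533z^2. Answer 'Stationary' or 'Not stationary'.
\text{Stationary}

The AR(p) characteristic polynomial is P(z) = 1 - 1.477z + 0.533z^2.
Stationarity requires all roots to lie outside the unit circle, i.e. |z| > 1 for every root.
Set 1 + (-1.477) z + (0.533) z^2 = 0, i.e. a z^2 + b z + c = 0 with a = 0.533, b = -1.477, c = 1.
Discriminant D = b^2 - 4ac = (-1.477)^2 - 4*(0.533)*1 = 2.181529 - (2.132) = 0.049529.
D >= 0, so the roots are real: z = (-b +/- sqrt(D)) / (2a) = (1.477 +/- 0.222551) / (1.066).
  z_1 = (1.477 + 0.222551) / (1.066) = 1.5943,   |z_1| = 1.5943.
  z_2 = (1.477 - 0.222551) / (1.066) = 1.1768,   |z_2| = 1.1768.
Moduli of all roots: 1.5943, 1.1768.
All moduli strictly greater than 1? Yes.
Verdict: Stationary.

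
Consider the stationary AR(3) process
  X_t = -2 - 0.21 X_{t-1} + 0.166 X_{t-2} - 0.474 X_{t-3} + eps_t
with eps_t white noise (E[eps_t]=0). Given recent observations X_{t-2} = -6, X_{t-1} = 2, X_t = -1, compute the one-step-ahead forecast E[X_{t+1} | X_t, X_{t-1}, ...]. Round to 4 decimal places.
E[X_{t+1} \mid \mathcal F_t] = 1.3860

For an AR(p) model X_t = c + sum_i phi_i X_{t-i} + eps_t, the
one-step-ahead conditional mean is
  E[X_{t+1} | X_t, ...] = c + sum_i phi_i X_{t+1-i}.
Substitute known values:
  E[X_{t+1} | ...] = -2 + (-0.21) * (-1) + (0.166) * (2) + (-0.474) * (-6)
                   = 1.3860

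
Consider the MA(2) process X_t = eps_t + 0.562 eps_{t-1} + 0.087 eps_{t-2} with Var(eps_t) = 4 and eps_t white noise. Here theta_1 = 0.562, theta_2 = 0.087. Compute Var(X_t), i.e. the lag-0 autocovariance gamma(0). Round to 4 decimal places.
\gamma(0) = 5.2937

For an MA(q) process X_t = eps_t + sum_i theta_i eps_{t-i} with
Var(eps_t) = sigma^2, the variance is
  gamma(0) = sigma^2 * (1 + sum_i theta_i^2).
  sum_i theta_i^2 = (0.562)^2 + (0.087)^2 = 0.315844 + 0.007569 = 0.323413.
  gamma(0) = 4 * (1 + 0.323413) = 4 * 1.323413 = 5.293652, which rounds to 5.2937.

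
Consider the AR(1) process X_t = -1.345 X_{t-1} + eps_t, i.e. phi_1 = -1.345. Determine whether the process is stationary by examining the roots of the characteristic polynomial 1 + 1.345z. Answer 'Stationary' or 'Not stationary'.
\text{Not stationary}

The AR(p) characteristic polynomial is P(z) = 1 + 1.345z.
Stationarity requires all roots to lie outside the unit circle, i.e. |z| > 1 for every root.
This is linear in z: 1 + (1.345) z = 0  =>  z = -1/(1.345) = -0.743494,  |z| = 0.743494.
Moduli of all roots: 0.7435.
All moduli strictly greater than 1? No.
Verdict: Not stationary.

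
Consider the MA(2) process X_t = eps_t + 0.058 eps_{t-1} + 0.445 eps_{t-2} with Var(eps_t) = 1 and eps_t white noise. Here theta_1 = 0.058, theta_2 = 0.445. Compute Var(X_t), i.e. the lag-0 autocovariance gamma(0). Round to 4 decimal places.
\gamma(0) = 1.2014

For an MA(q) process X_t = eps_t + sum_i theta_i eps_{t-i} with
Var(eps_t) = sigma^2, the variance is
  gamma(0) = sigma^2 * (1 + sum_i theta_i^2).
  sum_i theta_i^2 = (0.058)^2 + (0.445)^2 = 0.003364 + 0.198025 = 0.201389.
  gamma(0) = 1 * (1 + 0.201389) = 1 * 1.201389 = 1.201389, which rounds to 1.2014.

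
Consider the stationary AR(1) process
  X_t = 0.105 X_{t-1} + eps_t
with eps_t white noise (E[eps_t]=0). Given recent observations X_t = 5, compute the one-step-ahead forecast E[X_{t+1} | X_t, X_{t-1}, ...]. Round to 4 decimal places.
E[X_{t+1} \mid \mathcal F_t] = 0.5250

For an AR(p) model X_t = c + sum_i phi_i X_{t-i} + eps_t, the
one-step-ahead conditional mean is
  E[X_{t+1} | X_t, ...] = c + sum_i phi_i X_{t+1-i}.
Substitute known values:
  E[X_{t+1} | ...] = (0.105) * (5)
                   = 0.5250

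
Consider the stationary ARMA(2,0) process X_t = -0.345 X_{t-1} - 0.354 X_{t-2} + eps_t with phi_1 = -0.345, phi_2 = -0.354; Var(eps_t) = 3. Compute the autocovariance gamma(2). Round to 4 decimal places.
\gamma(2) = -0.9760

Multiply the model equation by X_{t-k} and take expectations. With theta_0 = psi_0 = 1 and psi_j the MA(infinity) weights, this gives
  gamma(k) - sum_i phi_i gamma(k-i) = c_k,
  c_k = sigma^2 * sum_{j=k..q} theta_j psi_{j-k}   (c_k = 0 for k > q),
using gamma(-m) = gamma(m).
Pure AR (q = 0): c_0 = sigma^2 = 3, c_k = 0 for k >= 1.
Equations for k = 0, 1, 2 (AR order 2, c_2 = 0):
  (E0) gamma(0) = phi_1 gamma(1) + phi_2 gamma(2) + c_0
  (E1) gamma(1) = phi_1 gamma(0) + phi_2 gamma(1) + c_1
  (E2) gamma(2) = phi_1 gamma(1) + phi_2 gamma(0)
From (E1): gamma(1) = A gamma(0) + B with
  A = phi_1 / (1 - phi_2) = -0.345 / 1.354 = -0.254801,   B = c_1 / (1 - phi_2) = 0 / 1.354 = 0.
Insert (E2) into (E0): gamma(0) (1 - phi_2^2) = phi_1 (1 + phi_2) gamma(1) + c_0.
  phi_1 (1 + phi_2) = (-0.345)(0.646) = -0.22287,   1 - phi_2^2 = 0.874684.
Replace gamma(1) by A gamma(0) + B and collect gamma(0):
  gamma(0) [0.874684 - (-0.22287)(-0.254801)] = c_0 = 3
  gamma(0) * 0.817897 = 3
  gamma(0) = 3 / 0.817897 = 3.667945.
  gamma(1) = A gamma(0) = (-0.254801)(3.667945) = -0.934595.
  gamma(2) = phi_1 gamma(1) + phi_2 gamma(0) = (-0.345)(-0.934595) + (-0.354)(3.667945) = -0.976018.
Therefore gamma(2) = -0.9760 (to 4 decimal places).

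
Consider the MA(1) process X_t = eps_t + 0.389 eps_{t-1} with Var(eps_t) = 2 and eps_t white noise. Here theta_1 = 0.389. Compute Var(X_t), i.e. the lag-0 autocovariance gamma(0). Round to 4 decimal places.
\gamma(0) = 2.3026

For an MA(q) process X_t = eps_t + sum_i theta_i eps_{t-i} with
Var(eps_t) = sigma^2, the variance is
  gamma(0) = sigma^2 * (1 + sum_i theta_i^2).
  sum_i theta_i^2 = (0.389)^2 = 0.151321.
  gamma(0) = 2 * (1 + 0.151321) = 2 * 1.151321 = 2.302642, which rounds to 2.3026.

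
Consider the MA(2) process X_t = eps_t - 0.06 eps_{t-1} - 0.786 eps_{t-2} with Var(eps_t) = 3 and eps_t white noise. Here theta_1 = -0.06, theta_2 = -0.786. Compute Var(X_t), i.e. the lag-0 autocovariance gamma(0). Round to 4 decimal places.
\gamma(0) = 4.8642

For an MA(q) process X_t = eps_t + sum_i theta_i eps_{t-i} with
Var(eps_t) = sigma^2, the variance is
  gamma(0) = sigma^2 * (1 + sum_i theta_i^2).
  sum_i theta_i^2 = (-0.06)^2 + (-0.786)^2 = 0.0036 + 0.617796 = 0.621396.
  gamma(0) = 3 * (1 + 0.621396) = 3 * 1.621396 = 4.864188, which rounds to 4.8642.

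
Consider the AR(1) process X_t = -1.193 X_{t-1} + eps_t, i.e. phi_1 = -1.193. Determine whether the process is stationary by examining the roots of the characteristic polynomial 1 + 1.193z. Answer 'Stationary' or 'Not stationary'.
\text{Not stationary}

The AR(p) characteristic polynomial is P(z) = 1 + 1.193z.
Stationarity requires all roots to lie outside the unit circle, i.e. |z| > 1 for every root.
This is linear in z: 1 + (1.193) z = 0  =>  z = -1/(1.193) = -0.838223,  |z| = 0.838223.
Moduli of all roots: 0.8382.
All moduli strictly greater than 1? No.
Verdict: Not stationary.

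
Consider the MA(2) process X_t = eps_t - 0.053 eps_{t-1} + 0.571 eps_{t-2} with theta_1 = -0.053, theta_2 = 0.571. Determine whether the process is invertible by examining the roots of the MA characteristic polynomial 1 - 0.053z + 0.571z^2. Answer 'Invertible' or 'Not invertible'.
\text{Invertible}

The MA(q) characteristic polynomial is P(z) = 1 - 0.053z + 0.571z^2.
Invertibility requires all roots to lie outside the unit circle, i.e. |z| > 1 for every root.
Set 1 + (-0.053) z + (0.571) z^2 = 0, i.e. a z^2 + b z + c = 0 with a = 0.571, b = -0.053, c = 1.
Discriminant D = b^2 - 4ac = (-0.053)^2 - 4*(0.571)*1 = 0.002809 - (2.284) = -2.281191.
D < 0, so the roots are the complex-conjugate pair z = (-b +/- i sqrt(-D)) / (2a) = 0.0464 +/- 1.3226i.
For a conjugate pair |z|^2 = z * conj(z) = (product of roots) = c/a = 1/(0.571) = 1.751313, so |z| = sqrt(1.751313) = 1.3234 for both roots.
Moduli of all roots: 1.3234, 1.3234.
All moduli strictly greater than 1? Yes.
Verdict: Invertible.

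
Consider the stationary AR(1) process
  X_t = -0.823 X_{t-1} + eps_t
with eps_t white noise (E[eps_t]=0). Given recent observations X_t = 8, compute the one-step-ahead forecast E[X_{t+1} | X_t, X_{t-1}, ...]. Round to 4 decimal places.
E[X_{t+1} \mid \mathcal F_t] = -6.5840

For an AR(p) model X_t = c + sum_i phi_i X_{t-i} + eps_t, the
one-step-ahead conditional mean is
  E[X_{t+1} | X_t, ...] = c + sum_i phi_i X_{t+1-i}.
Substitute known values:
  E[X_{t+1} | ...] = (-0.823) * (8)
                   = -6.5840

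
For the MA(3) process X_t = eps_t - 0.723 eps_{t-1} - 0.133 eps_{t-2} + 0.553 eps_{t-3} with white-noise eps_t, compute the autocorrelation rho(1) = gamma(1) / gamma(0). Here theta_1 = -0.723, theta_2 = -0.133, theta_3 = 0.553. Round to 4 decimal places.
\rho(1) = -0.3794

For an MA(q) process with theta_0 = 1, the autocovariance is
  gamma(k) = sigma^2 * sum_{i=0..q-k} theta_i * theta_{i+k},
and rho(k) = gamma(k) / gamma(0). Sigma^2 cancels.
  numerator   = (1)*(-0.723) + (-0.723)*(-0.133) + (-0.133)*(0.553) = -0.70039.
  denominator = (1)^2 + (-0.723)^2 + (-0.133)^2 + (0.553)^2 = 1.846227.
  rho(1) = -0.70039 / 1.846227 = -0.3794.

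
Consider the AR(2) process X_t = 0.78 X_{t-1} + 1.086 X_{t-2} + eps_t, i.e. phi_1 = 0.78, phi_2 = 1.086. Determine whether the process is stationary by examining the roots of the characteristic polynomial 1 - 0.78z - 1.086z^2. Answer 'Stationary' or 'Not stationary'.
\text{Not stationary}

The AR(p) characteristic polynomial is P(z) = 1 - 0.78z - 1.086z^2.
Stationarity requires all roots to lie outside the unit circle, i.e. |z| > 1 for every root.
Set 1 + (-0.78) z + (-1.086) z^2 = 0, i.e. a z^2 + b z + c = 0 with a = -1.086, b = -0.78, c = 1.
Discriminant D = b^2 - 4ac = (-0.78)^2 - 4*(-1.086)*1 = 0.6084 - (-4.344) = 4.9524.
D >= 0, so the roots are real: z = (-b +/- sqrt(D)) / (2a) = (0.78 +/- 2.225399) / (-2.172).
  z_1 = (0.78 + 2.225399) / (-2.172) = -1.3837,   |z_1| = 1.3837.
  z_2 = (0.78 - 2.225399) / (-2.172) = 0.6655,   |z_2| = 0.6655.
Moduli of all roots: 1.3837, 0.6655.
All moduli strictly greater than 1? No.
Verdict: Not stationary.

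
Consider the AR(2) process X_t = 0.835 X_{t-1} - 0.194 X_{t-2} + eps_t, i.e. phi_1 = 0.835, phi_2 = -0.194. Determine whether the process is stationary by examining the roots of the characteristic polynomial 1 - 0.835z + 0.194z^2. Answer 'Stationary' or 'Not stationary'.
\text{Stationary}

The AR(p) characteristic polynomial is P(z) = 1 - 0.835z + 0.194z^2.
Stationarity requires all roots to lie outside the unit circle, i.e. |z| > 1 for every root.
Set 1 + (-0.835) z + (0.194) z^2 = 0, i.e. a z^2 + b z + c = 0 with a = 0.194, b = -0.835, c = 1.
Discriminant D = b^2 - 4ac = (-0.835)^2 - 4*(0.194)*1 = 0.697225 - (0.776) = -0.078775.
D < 0, so the roots are the complex-conjugate pair z = (-b +/- i sqrt(-D)) / (2a) = 2.1521 +/- 0.7234i.
For a conjugate pair |z|^2 = z * conj(z) = (product of roots) = c/a = 1/(0.194) = 5.154639, so |z| = sqrt(5.154639) = 2.2704 for both roots.
Moduli of all roots: 2.2704, 2.2704.
All moduli strictly greater than 1? Yes.
Verdict: Stationary.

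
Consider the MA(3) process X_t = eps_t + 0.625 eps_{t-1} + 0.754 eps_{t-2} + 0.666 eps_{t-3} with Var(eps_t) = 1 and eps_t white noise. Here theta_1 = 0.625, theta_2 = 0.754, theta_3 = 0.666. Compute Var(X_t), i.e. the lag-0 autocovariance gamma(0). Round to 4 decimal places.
\gamma(0) = 2.4027

For an MA(q) process X_t = eps_t + sum_i theta_i eps_{t-i} with
Var(eps_t) = sigma^2, the variance is
  gamma(0) = sigma^2 * (1 + sum_i theta_i^2).
  sum_i theta_i^2 = (0.625)^2 + (0.754)^2 + (0.666)^2 = 0.390625 + 0.568516 + 0.443556 = 1.402697.
  gamma(0) = 1 * (1 + 1.402697) = 1 * 2.402697 = 2.402697, which rounds to 2.4027.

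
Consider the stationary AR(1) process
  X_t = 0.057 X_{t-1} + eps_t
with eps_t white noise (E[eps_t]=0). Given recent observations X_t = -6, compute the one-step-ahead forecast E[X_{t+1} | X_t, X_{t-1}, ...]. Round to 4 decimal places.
E[X_{t+1} \mid \mathcal F_t] = -0.3420

For an AR(p) model X_t = c + sum_i phi_i X_{t-i} + eps_t, the
one-step-ahead conditional mean is
  E[X_{t+1} | X_t, ...] = c + sum_i phi_i X_{t+1-i}.
Substitute known values:
  E[X_{t+1} | ...] = (0.057) * (-6)
                   = -0.3420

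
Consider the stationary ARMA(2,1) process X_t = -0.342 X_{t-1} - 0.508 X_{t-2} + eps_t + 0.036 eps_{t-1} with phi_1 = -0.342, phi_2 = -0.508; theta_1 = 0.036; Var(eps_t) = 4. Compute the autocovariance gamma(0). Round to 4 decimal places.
\gamma(0) = 5.5982

Multiply the model equation by X_{t-k} and take expectations. With theta_0 = psi_0 = 1 and psi_j the MA(infinity) weights, this gives
  gamma(k) - sum_i phi_i gamma(k-i) = c_k,
  c_k = sigma^2 * sum_{j=k..q} theta_j psi_{j-k}   (c_k = 0 for k > q),
using gamma(-m) = gamma(m).
psi-weights needed (psi_j = theta_j + sum_i phi_i psi_{j-i}):
  psi_1 = theta_1 + phi_1 = 0.036 + (-0.342) = -0.306
Right-hand sides:
  c_0 = sigma^2 (1 + theta_1 psi_1) = 4 * (1 + (0.036)(-0.306)) = 4 * 0.988984 = 3.955936
  c_1 = sigma^2 theta_1 = 4 * (0.036) = 0.144
  c_2 = 0
Equations for k = 0, 1, 2 (AR order 2, c_2 = 0):
  (E0) gamma(0) = phi_1 gamma(1) + phi_2 gamma(2) + c_0
  (E1) gamma(1) = phi_1 gamma(0) + phi_2 gamma(1) + c_1
  (E2) gamma(2) = phi_1 gamma(1) + phi_2 gamma(0)
From (E1): gamma(1) = A gamma(0) + B with
  A = phi_1 / (1 - phi_2) = -0.342 / 1.508 = -0.22679,   B = c_1 / (1 - phi_2) = 0.144 / 1.508 = 0.095491.
Insert (E2) into (E0): gamma(0) (1 - phi_2^2) = phi_1 (1 + phi_2) gamma(1) + c_0.
  phi_1 (1 + phi_2) = (-0.342)(0.492) = -0.168264,   1 - phi_2^2 = 0.741936.
Replace gamma(1) by A gamma(0) + B and collect gamma(0):
  gamma(0) [0.741936 - (-0.168264)(-0.22679)] = (-0.168264)(0.095491) + 3.955936
  gamma(0) * 0.703775 = 3.939868
  gamma(0) = 3.939868 / 0.703775 = 5.59819.
Therefore gamma(0) = 5.5982 (to 4 decimal places).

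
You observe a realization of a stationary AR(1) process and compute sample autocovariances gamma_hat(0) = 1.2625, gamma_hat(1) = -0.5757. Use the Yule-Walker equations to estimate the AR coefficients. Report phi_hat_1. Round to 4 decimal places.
\hat\phi_{1} = -0.4560

The Yule-Walker equations for an AR(p) process read, in matrix form,
  Gamma_p phi = r_p,   with   (Gamma_p)_{ij} = gamma(|i - j|),
                       (r_p)_i = gamma(i),   i,j = 1..p.
Substitute the sample gammas (Toeplitz matrix and right-hand side of size 1):
  Gamma_p = [[1.2625]]
  r_p     = [-0.5757]
With p = 1 this is the single equation gamma(0) phi_1 = gamma(1):
  phi_hat_1 = gamma(1) / gamma(0) = -0.5757 / 1.2625 = -0.4560.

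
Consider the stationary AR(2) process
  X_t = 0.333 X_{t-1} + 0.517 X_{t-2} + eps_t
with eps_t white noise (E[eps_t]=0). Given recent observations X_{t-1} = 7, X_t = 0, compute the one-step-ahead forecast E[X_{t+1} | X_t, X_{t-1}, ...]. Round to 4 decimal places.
E[X_{t+1} \mid \mathcal F_t] = 3.6190

For an AR(p) model X_t = c + sum_i phi_i X_{t-i} + eps_t, the
one-step-ahead conditional mean is
  E[X_{t+1} | X_t, ...] = c + sum_i phi_i X_{t+1-i}.
Substitute known values:
  E[X_{t+1} | ...] = (0.333) * (0) + (0.517) * (7)
                   = 3.6190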